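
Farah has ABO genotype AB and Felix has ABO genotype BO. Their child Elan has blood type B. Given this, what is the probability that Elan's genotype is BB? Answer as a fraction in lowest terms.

1/2

Cross AB × BO → 1/4 AB, 1/4 AO, 1/4 BB, 1/4 BO.
Type-B genotypes among offspring: BB (1/4), BO (1/4); total 1/2.
P(BB | type B) = (1/4) / (1/2) = 1/2.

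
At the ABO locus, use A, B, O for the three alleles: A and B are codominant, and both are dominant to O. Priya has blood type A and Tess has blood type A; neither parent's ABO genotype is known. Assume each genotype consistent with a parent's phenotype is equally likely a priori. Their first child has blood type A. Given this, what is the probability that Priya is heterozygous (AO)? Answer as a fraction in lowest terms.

Possible genotypes: Priya ∈ {AA, AO}; Tess ∈ {AA, AO}.
Weight each parental genotype pair by prior × P(type-A child):
  AA × AA: posterior weight 4/15.
  AA × AO: posterior weight 4/15.
  AO × AA: posterior weight 4/15.
  AO × AO: posterior weight 1/5.
Sum the posterior weight over pairs where Priya is AO: 7/15.

7/15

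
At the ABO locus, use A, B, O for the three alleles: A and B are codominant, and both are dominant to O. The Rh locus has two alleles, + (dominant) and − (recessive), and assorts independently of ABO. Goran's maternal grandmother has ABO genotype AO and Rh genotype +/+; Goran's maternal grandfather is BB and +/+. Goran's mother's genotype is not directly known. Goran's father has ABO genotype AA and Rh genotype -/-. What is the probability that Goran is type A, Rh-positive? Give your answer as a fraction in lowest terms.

1/2

Goran's mother's ABO genotype from AO × BB: 1/2 AB, 1/2 BO.
Crossing each possibility with the father AA and summing P(type A): 1/2·1/2 + 1/2·1/2 = 1/2.
Similarly for Rh via the mother's Rh distribution: P(Rh+) = 1.
Independent loci: 1/2 × 1 = 1/2.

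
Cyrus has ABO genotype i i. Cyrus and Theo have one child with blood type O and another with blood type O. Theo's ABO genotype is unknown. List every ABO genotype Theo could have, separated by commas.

I^A i, I^B i, i i

For each candidate genotype of Theo, check whether crossing it with i i can produce every observed child phenotype.
  I^A I^A → possible child types {A} ✗
  I^A I^B → possible child types {A, B} ✗
  I^A i → possible child types {O, A} ✓
  I^B I^B → possible child types {B} ✗
  I^B i → possible child types {O, B} ✓
  i i → possible child types {O} ✓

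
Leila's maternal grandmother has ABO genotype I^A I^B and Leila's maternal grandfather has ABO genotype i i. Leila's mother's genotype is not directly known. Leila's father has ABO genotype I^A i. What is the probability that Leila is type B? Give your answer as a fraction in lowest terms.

1/8

Leila's mother's ABO genotype from I^A I^B × i i: 1/2 I^A i, 1/2 I^B i.
Crossing each possibility with the father I^A i and summing P(type B): 1/2·0 + 1/2·1/4 = 1/8.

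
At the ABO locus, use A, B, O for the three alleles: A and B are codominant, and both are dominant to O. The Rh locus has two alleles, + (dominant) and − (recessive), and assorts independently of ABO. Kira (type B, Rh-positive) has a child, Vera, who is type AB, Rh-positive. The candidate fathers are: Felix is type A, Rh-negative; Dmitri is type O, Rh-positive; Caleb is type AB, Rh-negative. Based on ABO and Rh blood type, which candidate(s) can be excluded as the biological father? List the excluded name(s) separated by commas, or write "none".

A candidate is excluded only if no genotype consistent with his phenotype could produce a type AB, Rh-positive child with a type B, Rh-positive mother.
Dmitri (type O, Rh+): no genotype consistent with that phenotype can produce a type-AB Rh+ child with a type-B mother.

Dmitri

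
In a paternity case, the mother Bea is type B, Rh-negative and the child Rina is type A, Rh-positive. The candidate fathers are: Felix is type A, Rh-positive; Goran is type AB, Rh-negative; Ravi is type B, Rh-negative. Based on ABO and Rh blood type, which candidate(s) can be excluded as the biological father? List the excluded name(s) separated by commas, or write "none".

Goran, Ravi

A candidate is excluded only if no genotype consistent with his phenotype could produce a type A, Rh-positive child with a type B, Rh-negative mother.
Goran (type AB, Rh-): no genotype consistent with that phenotype can produce a type-A Rh+ child with a type-B mother.
Ravi (type B, Rh-): no genotype consistent with that phenotype can produce a type-A Rh+ child with a type-B mother.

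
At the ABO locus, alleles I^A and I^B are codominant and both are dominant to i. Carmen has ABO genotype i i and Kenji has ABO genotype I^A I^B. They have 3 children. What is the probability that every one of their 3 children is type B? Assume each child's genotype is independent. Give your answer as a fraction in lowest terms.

1/8

ABO cross i i × I^A I^B → 1/2 A, 1/2 B.
So P(type B) = 1/2 per child.
All 3 independent: (1/2)^3 = 1/8.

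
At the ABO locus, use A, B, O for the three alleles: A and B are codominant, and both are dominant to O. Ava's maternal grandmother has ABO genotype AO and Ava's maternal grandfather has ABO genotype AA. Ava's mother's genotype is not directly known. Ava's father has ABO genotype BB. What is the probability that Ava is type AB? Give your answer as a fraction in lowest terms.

3/4

Ava's mother's ABO genotype from AO × AA: 1/2 AA, 1/2 AO.
Crossing each possibility with the father BB and summing P(type AB): 1/2·1 + 1/2·1/2 = 3/4.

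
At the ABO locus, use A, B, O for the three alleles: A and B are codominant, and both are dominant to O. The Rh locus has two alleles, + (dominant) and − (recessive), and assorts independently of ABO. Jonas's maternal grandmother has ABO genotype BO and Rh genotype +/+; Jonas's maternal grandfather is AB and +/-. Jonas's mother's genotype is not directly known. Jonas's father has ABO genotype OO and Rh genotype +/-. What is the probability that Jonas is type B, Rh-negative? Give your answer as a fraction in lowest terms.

Jonas's mother's ABO genotype from BO × AB: 1/4 AB, 1/4 AO, 1/4 BB, 1/4 BO.
Crossing each possibility with the father OO and summing P(type B): 1/4·1/2 + 1/4·0 + 1/4·1 + 1/4·1/2 = 1/2.
Similarly for Rh via the mother's Rh distribution: P(Rh-) = 1/8.
Independent loci: 1/2 × 1/8 = 1/16.

1/16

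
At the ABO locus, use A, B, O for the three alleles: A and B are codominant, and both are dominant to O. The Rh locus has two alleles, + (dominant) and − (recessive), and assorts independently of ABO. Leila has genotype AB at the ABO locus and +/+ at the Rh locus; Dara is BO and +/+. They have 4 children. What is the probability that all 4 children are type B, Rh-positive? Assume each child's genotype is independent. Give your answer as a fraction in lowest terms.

ABO cross AB × BO → 1/4 A, 1/2 B, 1/4 AB.
Rh cross +/+ × +/+ → 1 Rh+; so P(type B, Rh-positive) = 1/2 × 1 = 1/2 per child.
All 4 independent: (1/2)^4 = 1/16.

1/16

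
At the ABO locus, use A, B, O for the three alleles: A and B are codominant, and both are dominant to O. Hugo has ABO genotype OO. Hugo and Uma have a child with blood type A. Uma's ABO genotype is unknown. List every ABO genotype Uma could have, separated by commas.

AA, AB, AO

For each candidate genotype of Uma, check whether crossing it with OO can produce every observed child phenotype.
  AA → possible child types {A} ✓
  AB → possible child types {A, B} ✓
  AO → possible child types {O, A} ✓
  BB → possible child types {B} ✗
  BO → possible child types {O, B} ✗
  OO → possible child types {O} ✗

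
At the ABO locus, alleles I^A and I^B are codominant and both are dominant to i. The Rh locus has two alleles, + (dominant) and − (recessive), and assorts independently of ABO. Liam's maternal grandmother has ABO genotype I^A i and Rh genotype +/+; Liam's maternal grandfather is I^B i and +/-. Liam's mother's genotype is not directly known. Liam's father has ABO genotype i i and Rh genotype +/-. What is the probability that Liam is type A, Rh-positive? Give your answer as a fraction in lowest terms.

Liam's mother's ABO genotype from I^A i × I^B i: 1/4 I^A I^B, 1/4 I^A i, 1/4 I^B i, 1/4 i i.
Crossing each possibility with the father i i and summing P(type A): 1/4·1/2 + 1/4·1/2 + 1/4·0 + 1/4·0 = 1/4.
Similarly for Rh via the mother's Rh distribution: P(Rh+) = 7/8.
Independent loci: 1/4 × 7/8 = 7/32.

7/32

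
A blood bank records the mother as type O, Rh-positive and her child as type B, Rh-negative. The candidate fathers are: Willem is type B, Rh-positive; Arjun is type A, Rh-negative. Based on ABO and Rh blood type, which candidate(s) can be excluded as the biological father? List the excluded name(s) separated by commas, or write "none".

Arjun

A candidate is excluded only if no genotype consistent with his phenotype could produce a type B, Rh-negative child with a type O, Rh-positive mother.
Arjun (type A, Rh-): no genotype consistent with that phenotype can produce a type-B Rh- child with a type-O mother.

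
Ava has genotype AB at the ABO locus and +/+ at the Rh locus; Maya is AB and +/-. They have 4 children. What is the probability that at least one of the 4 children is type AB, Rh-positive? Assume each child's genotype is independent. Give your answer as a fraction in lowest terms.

ABO cross AB × AB → 1/4 A, 1/4 B, 1/2 AB.
Rh cross +/+ × +/- → 1 Rh+; so P(type AB, Rh-positive) = 1/2 × 1 = 1/2 per child.
P(none) = (1/2)^4 = 1/16; P(at least one) = 1 − 1/16 = 15/16.

15/16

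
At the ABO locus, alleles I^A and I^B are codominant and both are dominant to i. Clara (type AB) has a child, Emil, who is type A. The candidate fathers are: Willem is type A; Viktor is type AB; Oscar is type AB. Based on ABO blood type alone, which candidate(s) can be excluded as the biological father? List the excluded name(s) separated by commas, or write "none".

A candidate is excluded only if no genotype consistent with his phenotype could produce a type A child with a type AB mother.
Every candidate has at least one consistent genotype combination, so none can be excluded.

none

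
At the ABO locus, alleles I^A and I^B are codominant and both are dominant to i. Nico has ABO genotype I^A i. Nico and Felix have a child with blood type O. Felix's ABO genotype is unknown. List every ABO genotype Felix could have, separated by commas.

For each candidate genotype of Felix, check whether crossing it with I^A i can produce every observed child phenotype.
  I^A I^A → possible child types {A} ✗
  I^A I^B → possible child types {A, B, AB} ✗
  I^A i → possible child types {O, A} ✓
  I^B I^B → possible child types {B, AB} ✗
  I^B i → possible child types {O, A, B, AB} ✓
  i i → possible child types {O, A} ✓

I^A i, I^B i, i i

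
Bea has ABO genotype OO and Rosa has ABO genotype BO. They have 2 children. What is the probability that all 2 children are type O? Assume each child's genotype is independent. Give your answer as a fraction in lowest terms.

ABO cross OO × BO → 1/2 O, 1/2 B.
So P(type O) = 1/2 per child.
All 2 independent: (1/2)^2 = 1/4.

1/4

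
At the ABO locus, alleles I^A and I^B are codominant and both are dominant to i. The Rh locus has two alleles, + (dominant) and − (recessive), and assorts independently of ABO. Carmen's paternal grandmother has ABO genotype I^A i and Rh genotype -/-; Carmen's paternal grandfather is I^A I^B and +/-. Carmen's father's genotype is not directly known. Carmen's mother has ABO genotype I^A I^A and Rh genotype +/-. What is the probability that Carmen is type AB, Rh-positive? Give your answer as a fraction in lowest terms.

Carmen's father's ABO genotype from I^A i × I^A I^B: 1/4 I^A I^A, 1/4 I^A I^B, 1/4 I^A i, 1/4 I^B i.
Crossing each possibility with the mother I^A I^A and summing P(type AB): 1/4·0 + 1/4·1/2 + 1/4·0 + 1/4·1/2 = 1/4.
Similarly for Rh via the father's Rh distribution: P(Rh+) = 5/8.
Independent loci: 1/4 × 5/8 = 5/32.

5/32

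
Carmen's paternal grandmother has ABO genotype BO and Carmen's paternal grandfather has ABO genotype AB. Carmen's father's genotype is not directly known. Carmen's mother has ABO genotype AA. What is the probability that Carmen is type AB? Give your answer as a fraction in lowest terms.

1/2

Carmen's father's ABO genotype from BO × AB: 1/4 AB, 1/4 AO, 1/4 BB, 1/4 BO.
Crossing each possibility with the mother AA and summing P(type AB): 1/4·1/2 + 1/4·0 + 1/4·1 + 1/4·1/2 = 1/2.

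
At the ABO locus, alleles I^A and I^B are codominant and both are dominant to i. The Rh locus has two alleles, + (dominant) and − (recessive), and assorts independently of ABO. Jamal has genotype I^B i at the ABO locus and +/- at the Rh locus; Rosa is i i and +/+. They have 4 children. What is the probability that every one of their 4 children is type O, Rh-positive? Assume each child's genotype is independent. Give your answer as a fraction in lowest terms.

ABO cross I^B i × i i → 1/2 O, 1/2 B.
Rh cross +/- × +/+ → 1 Rh+; so P(type O, Rh-positive) = 1/2 × 1 = 1/2 per child.
All 4 independent: (1/2)^4 = 1/16.

1/16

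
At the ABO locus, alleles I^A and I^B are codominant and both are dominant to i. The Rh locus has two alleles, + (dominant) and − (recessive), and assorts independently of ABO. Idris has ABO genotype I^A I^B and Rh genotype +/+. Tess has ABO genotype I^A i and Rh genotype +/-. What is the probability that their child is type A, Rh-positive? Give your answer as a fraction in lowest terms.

1/2

ABO cross I^A I^B × I^A i → offspring phenotypes: 1/2 A, 1/4 B, 1/4 AB.
Rh cross +/+ × +/- → 1 Rh+.
Independent loci: P(type A, Rh-positive) = 1/2 × 1 = 1/2.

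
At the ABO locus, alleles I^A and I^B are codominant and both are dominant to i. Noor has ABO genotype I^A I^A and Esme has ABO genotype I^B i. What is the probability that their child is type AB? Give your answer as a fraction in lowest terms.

ABO cross I^A I^A × I^B i → offspring phenotypes: 1/2 A, 1/2 AB.
So P(type AB) = 1/2.

1/2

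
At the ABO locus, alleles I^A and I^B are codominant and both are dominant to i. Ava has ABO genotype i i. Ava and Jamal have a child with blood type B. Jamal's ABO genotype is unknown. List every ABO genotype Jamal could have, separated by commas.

For each candidate genotype of Jamal, check whether crossing it with i i can produce every observed child phenotype.
  I^A I^A → possible child types {A} ✗
  I^A I^B → possible child types {A, B} ✓
  I^A i → possible child types {O, A} ✗
  I^B I^B → possible child types {B} ✓
  I^B i → possible child types {O, B} ✓
  i i → possible child types {O} ✗

I^A I^B, I^B I^B, I^B i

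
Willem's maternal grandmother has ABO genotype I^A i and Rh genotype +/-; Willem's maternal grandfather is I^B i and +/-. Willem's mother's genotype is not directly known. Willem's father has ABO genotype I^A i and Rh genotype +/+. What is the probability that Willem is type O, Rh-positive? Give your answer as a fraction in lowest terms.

Willem's mother's ABO genotype from I^A i × I^B i: 1/4 I^A I^B, 1/4 I^A i, 1/4 I^B i, 1/4 i i.
Crossing each possibility with the father I^A i and summing P(type O): 1/4·0 + 1/4·1/4 + 1/4·1/4 + 1/4·1/2 = 1/4.
Similarly for Rh via the mother's Rh distribution: P(Rh+) = 1.
Independent loci: 1/4 × 1 = 1/4.

1/4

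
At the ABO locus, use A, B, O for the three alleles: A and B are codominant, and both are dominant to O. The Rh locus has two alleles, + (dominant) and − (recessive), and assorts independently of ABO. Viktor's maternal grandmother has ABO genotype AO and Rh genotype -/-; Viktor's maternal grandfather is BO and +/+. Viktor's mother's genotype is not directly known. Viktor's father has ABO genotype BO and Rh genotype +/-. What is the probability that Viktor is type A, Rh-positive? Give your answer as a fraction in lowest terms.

3/32

Viktor's mother's ABO genotype from AO × BO: 1/4 AB, 1/4 AO, 1/4 BO, 1/4 OO.
Crossing each possibility with the father BO and summing P(type A): 1/4·1/4 + 1/4·1/4 + 1/4·0 + 1/4·0 = 1/8.
Similarly for Rh via the mother's Rh distribution: P(Rh+) = 3/4.
Independent loci: 1/8 × 3/4 = 3/32.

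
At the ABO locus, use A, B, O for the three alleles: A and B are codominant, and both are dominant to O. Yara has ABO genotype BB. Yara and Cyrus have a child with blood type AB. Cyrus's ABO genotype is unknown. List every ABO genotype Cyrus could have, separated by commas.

For each candidate genotype of Cyrus, check whether crossing it with BB can produce every observed child phenotype.
  AA → possible child types {AB} ✓
  AB → possible child types {B, AB} ✓
  AO → possible child types {B, AB} ✓
  BB → possible child types {B} ✗
  BO → possible child types {B} ✗
  OO → possible child types {B} ✗

AA, AB, AO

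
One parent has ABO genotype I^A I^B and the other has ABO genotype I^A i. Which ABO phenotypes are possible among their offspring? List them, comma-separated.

A, B, AB

Gametes from I^A I^B × I^A i give offspring ABO genotypes I^A I^A, I^A I^B, I^A i, I^B i, i.e. phenotypes A, B, AB.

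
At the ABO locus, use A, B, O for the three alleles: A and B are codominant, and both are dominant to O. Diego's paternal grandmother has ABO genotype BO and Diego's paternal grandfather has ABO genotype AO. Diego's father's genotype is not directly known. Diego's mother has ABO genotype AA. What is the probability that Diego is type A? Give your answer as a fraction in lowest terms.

3/4

Diego's father's ABO genotype from BO × AO: 1/4 AB, 1/4 AO, 1/4 BO, 1/4 OO.
Crossing each possibility with the mother AA and summing P(type A): 1/4·1/2 + 1/4·1 + 1/4·1/2 + 1/4·1 = 3/4.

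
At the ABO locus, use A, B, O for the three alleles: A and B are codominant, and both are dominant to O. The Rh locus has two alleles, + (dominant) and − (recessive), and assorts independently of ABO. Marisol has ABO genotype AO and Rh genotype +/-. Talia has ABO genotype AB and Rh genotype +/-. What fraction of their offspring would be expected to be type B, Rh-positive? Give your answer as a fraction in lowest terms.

3/16

ABO cross AO × AB → offspring phenotypes: 1/2 A, 1/4 B, 1/4 AB.
Rh cross +/- × +/- → 3/4 Rh+, 1/4 Rh-.
Independent loci: P(type B, Rh-positive) = 1/4 × 3/4 = 3/16.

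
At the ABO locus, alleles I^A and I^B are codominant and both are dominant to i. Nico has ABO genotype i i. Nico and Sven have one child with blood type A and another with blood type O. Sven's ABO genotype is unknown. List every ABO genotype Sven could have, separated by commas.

I^A i

For each candidate genotype of Sven, check whether crossing it with i i can produce every observed child phenotype.
  I^A I^A → possible child types {A} ✗
  I^A I^B → possible child types {A, B} ✗
  I^A i → possible child types {O, A} ✓
  I^B I^B → possible child types {B} ✗
  I^B i → possible child types {O, B} ✗
  i i → possible child types {O} ✗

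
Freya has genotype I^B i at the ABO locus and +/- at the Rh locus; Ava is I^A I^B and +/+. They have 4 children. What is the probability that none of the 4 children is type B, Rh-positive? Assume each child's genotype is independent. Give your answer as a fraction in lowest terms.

1/16

ABO cross I^B i × I^A I^B → 1/4 A, 1/2 B, 1/4 AB.
Rh cross +/- × +/+ → 1 Rh+; so P(type B, Rh-positive) = 1/2 × 1 = 1/2 per child.
P(not type B, Rh-positive) = 1/2 for one child; (1/2)^4 = 1/16.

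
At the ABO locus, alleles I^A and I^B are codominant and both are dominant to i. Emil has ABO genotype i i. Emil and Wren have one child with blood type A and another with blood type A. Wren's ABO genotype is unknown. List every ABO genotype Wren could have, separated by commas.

For each candidate genotype of Wren, check whether crossing it with i i can produce every observed child phenotype.
  I^A I^A → possible child types {A} ✓
  I^A I^B → possible child types {A, B} ✓
  I^A i → possible child types {O, A} ✓
  I^B I^B → possible child types {B} ✗
  I^B i → possible child types {O, B} ✗
  i i → possible child types {O} ✗

I^A I^A, I^A I^B, I^A i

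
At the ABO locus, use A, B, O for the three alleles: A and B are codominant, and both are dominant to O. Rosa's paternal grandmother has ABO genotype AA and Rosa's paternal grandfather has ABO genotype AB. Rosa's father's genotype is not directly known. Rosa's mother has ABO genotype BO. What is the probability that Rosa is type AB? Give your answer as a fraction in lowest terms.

3/8

Rosa's father's ABO genotype from AA × AB: 1/2 AA, 1/2 AB.
Crossing each possibility with the mother BO and summing P(type AB): 1/2·1/2 + 1/2·1/4 = 3/8.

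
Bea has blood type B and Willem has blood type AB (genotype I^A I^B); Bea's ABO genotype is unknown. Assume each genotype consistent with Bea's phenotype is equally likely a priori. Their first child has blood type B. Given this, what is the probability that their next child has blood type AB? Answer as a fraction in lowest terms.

3/8

Possible genotypes: Bea ∈ {I^B I^B, I^B i}; Willem ∈ {I^A I^B}.
Weight each parental genotype pair by prior × P(type-B child):
  I^B I^B × I^A I^B: posterior weight 1/2; P(next child type AB) = 1/2.
  I^B i × I^A I^B: posterior weight 1/2; P(next child type AB) = 1/4.
Weighted sum = 3/8.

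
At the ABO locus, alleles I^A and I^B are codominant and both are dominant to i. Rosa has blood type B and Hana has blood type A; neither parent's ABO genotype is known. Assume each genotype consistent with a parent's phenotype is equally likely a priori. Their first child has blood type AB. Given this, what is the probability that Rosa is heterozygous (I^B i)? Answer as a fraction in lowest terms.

Possible genotypes: Rosa ∈ {I^B I^B, I^B i}; Hana ∈ {I^A I^A, I^A i}.
Weight each parental genotype pair by prior × P(type-AB child):
  I^B I^B × I^A I^A: posterior weight 4/9.
  I^B I^B × I^A i: posterior weight 2/9.
  I^B i × I^A I^A: posterior weight 2/9.
  I^B i × I^A i: posterior weight 1/9.
Sum the posterior weight over pairs where Rosa is I^B i: 1/3.

1/3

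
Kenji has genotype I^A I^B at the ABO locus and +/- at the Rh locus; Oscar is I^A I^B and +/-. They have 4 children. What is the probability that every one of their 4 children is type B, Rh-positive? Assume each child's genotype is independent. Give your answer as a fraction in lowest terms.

ABO cross I^A I^B × I^A I^B → 1/4 A, 1/4 B, 1/2 AB.
Rh cross +/- × +/- → 3/4 Rh+, 1/4 Rh-; so P(type B, Rh-positive) = 1/4 × 3/4 = 3/16 per child.
All 4 independent: (3/16)^4 = 81/65536.

81/65536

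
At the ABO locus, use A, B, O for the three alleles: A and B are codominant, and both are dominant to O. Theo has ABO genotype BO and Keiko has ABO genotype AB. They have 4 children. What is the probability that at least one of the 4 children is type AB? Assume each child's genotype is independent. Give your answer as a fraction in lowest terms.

175/256

ABO cross BO × AB → 1/4 A, 1/2 B, 1/4 AB.
So P(type AB) = 1/4 per child.
P(none) = (3/4)^4 = 81/256; P(at least one) = 1 − 81/256 = 175/256.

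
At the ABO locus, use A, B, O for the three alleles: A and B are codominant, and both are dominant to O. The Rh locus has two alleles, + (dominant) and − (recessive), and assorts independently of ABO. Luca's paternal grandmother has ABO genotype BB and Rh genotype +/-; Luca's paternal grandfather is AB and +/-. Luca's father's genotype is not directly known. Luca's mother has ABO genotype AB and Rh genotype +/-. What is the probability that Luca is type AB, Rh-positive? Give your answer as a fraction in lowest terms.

Luca's father's ABO genotype from BB × AB: 1/2 AB, 1/2 BB.
Crossing each possibility with the mother AB and summing P(type AB): 1/2·1/2 + 1/2·1/2 = 1/2.
Similarly for Rh via the father's Rh distribution: P(Rh+) = 3/4.
Independent loci: 1/2 × 3/4 = 3/8.

3/8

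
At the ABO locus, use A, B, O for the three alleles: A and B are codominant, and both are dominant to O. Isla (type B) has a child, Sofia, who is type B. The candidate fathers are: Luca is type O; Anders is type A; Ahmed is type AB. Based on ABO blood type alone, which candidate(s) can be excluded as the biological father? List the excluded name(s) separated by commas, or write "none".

A candidate is excluded only if no genotype consistent with his phenotype could produce a type B child with a type B mother.
Every candidate has at least one consistent genotype combination, so none can be excluded.

none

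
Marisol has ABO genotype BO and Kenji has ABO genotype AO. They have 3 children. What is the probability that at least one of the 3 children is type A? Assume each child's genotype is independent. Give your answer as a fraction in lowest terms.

ABO cross BO × AO → 1/4 O, 1/4 A, 1/4 B, 1/4 AB.
So P(type A) = 1/4 per child.
P(none) = (3/4)^3 = 27/64; P(at least one) = 1 − 27/64 = 37/64.

37/64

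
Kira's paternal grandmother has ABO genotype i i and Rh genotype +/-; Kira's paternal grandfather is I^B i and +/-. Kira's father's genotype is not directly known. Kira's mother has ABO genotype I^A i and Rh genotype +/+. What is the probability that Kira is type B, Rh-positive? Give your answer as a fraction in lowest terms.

1/8

Kira's father's ABO genotype from i i × I^B i: 1/2 I^B i, 1/2 i i.
Crossing each possibility with the mother I^A i and summing P(type B): 1/2·1/4 + 1/2·0 = 1/8.
Similarly for Rh via the father's Rh distribution: P(Rh+) = 1.
Independent loci: 1/8 × 1 = 1/8.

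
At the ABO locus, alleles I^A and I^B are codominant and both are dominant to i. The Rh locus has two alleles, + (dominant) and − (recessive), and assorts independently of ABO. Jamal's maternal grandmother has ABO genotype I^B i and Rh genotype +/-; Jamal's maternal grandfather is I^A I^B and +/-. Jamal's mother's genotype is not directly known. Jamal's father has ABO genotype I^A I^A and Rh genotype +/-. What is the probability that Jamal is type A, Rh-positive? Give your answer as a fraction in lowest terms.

Jamal's mother's ABO genotype from I^B i × I^A I^B: 1/4 I^A I^B, 1/4 I^A i, 1/4 I^B I^B, 1/4 I^B i.
Crossing each possibility with the father I^A I^A and summing P(type A): 1/4·1/2 + 1/4·1 + 1/4·0 + 1/4·1/2 = 1/2.
Similarly for Rh via the mother's Rh distribution: P(Rh+) = 3/4.
Independent loci: 1/2 × 3/4 = 3/8.

3/8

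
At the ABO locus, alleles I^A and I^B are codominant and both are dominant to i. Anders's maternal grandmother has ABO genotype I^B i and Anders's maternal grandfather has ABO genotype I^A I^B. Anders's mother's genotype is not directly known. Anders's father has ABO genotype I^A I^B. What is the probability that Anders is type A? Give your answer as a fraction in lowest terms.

Anders's mother's ABO genotype from I^B i × I^A I^B: 1/4 I^A I^B, 1/4 I^A i, 1/4 I^B I^B, 1/4 I^B i.
Crossing each possibility with the father I^A I^B and summing P(type A): 1/4·1/4 + 1/4·1/2 + 1/4·0 + 1/4·1/4 = 1/4.

1/4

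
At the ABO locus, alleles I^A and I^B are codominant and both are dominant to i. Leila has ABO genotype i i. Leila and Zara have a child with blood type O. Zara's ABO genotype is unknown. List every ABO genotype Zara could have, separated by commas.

I^A i, I^B i, i i

For each candidate genotype of Zara, check whether crossing it with i i can produce every observed child phenotype.
  I^A I^A → possible child types {A} ✗
  I^A I^B → possible child types {A, B} ✗
  I^A i → possible child types {O, A} ✓
  I^B I^B → possible child types {B} ✗
  I^B i → possible child types {O, B} ✓
  i i → possible child types {O} ✓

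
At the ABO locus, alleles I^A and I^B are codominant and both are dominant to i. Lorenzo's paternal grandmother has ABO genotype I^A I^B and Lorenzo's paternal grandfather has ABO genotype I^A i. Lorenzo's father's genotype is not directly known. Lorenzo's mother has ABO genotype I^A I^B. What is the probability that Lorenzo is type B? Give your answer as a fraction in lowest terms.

Lorenzo's father's ABO genotype from I^A I^B × I^A i: 1/4 I^A I^A, 1/4 I^A I^B, 1/4 I^A i, 1/4 I^B i.
Crossing each possibility with the mother I^A I^B and summing P(type B): 1/4·0 + 1/4·1/4 + 1/4·1/4 + 1/4·1/2 = 1/4.

1/4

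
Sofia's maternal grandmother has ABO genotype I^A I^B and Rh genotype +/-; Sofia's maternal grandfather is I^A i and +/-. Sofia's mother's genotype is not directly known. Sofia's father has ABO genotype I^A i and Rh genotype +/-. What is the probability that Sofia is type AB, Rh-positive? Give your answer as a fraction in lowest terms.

3/32

Sofia's mother's ABO genotype from I^A I^B × I^A i: 1/4 I^A I^A, 1/4 I^A I^B, 1/4 I^A i, 1/4 I^B i.
Crossing each possibility with the father I^A i and summing P(type AB): 1/4·0 + 1/4·1/4 + 1/4·0 + 1/4·1/4 = 1/8.
Similarly for Rh via the mother's Rh distribution: P(Rh+) = 3/4.
Independent loci: 1/8 × 3/4 = 3/32.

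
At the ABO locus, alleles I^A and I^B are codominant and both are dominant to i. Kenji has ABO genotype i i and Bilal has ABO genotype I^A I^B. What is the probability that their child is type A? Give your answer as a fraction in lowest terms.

ABO cross i i × I^A I^B → offspring phenotypes: 1/2 A, 1/2 B.
So P(type A) = 1/2.

1/2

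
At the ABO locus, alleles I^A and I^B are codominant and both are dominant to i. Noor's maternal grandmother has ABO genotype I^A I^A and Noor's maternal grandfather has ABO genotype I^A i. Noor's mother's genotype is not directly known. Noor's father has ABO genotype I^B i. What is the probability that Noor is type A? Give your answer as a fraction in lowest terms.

Noor's mother's ABO genotype from I^A I^A × I^A i: 1/2 I^A I^A, 1/2 I^A i.
Crossing each possibility with the father I^B i and summing P(type A): 1/2·1/2 + 1/2·1/4 = 3/8.

3/8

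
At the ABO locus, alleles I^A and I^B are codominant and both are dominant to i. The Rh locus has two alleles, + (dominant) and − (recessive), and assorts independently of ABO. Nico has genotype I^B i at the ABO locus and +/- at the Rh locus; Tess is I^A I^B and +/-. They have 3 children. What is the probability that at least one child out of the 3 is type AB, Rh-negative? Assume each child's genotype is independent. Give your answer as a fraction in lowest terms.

721/4096

ABO cross I^B i × I^A I^B → 1/4 A, 1/2 B, 1/4 AB.
Rh cross +/- × +/- → 3/4 Rh+, 1/4 Rh-; so P(type AB, Rh-negative) = 1/4 × 1/4 = 1/16 per child.
P(none) = (15/16)^3 = 3375/4096; P(at least one) = 1 − 3375/4096 = 721/4096.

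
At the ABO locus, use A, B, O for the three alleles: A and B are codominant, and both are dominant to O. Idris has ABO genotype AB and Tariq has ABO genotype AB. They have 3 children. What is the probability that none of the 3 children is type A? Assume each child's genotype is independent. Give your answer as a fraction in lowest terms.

27/64

ABO cross AB × AB → 1/4 A, 1/4 B, 1/2 AB.
So P(type A) = 1/4 per child.
P(not type A) = 3/4 for one child; (3/4)^3 = 27/64.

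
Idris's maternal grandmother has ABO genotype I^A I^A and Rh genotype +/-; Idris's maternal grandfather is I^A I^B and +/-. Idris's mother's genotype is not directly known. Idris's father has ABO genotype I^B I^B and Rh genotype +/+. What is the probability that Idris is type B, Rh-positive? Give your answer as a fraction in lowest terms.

Idris's mother's ABO genotype from I^A I^A × I^A I^B: 1/2 I^A I^A, 1/2 I^A I^B.
Crossing each possibility with the father I^B I^B and summing P(type B): 1/2·0 + 1/2·1/2 = 1/4.
Similarly for Rh via the mother's Rh distribution: P(Rh+) = 1.
Independent loci: 1/4 × 1 = 1/4.

1/4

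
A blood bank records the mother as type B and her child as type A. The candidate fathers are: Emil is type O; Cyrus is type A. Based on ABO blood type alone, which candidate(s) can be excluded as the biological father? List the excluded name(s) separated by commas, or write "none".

Emil

A candidate is excluded only if no genotype consistent with his phenotype could produce a type A child with a type B mother.
Emil (type O): no genotype consistent with that phenotype can produce a type-A child with a type-B mother.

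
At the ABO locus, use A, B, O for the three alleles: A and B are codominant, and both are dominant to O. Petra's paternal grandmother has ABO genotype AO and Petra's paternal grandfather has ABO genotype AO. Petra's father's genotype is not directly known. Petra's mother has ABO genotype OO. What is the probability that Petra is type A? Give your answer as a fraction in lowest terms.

Petra's father's ABO genotype from AO × AO: 1/4 AA, 1/2 AO, 1/4 OO.
Crossing each possibility with the mother OO and summing P(type A): 1/4·1 + 1/2·1/2 + 1/4·0 = 1/2.

1/2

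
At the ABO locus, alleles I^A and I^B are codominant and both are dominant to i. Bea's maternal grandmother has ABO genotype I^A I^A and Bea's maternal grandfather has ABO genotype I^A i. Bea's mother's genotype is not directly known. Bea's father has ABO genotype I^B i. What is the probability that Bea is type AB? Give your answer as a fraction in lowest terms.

3/8

Bea's mother's ABO genotype from I^A I^A × I^A i: 1/2 I^A I^A, 1/2 I^A i.
Crossing each possibility with the father I^B i and summing P(type AB): 1/2·1/2 + 1/2·1/4 = 3/8.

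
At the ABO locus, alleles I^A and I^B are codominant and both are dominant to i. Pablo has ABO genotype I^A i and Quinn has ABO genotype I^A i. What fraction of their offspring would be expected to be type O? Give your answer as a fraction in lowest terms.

ABO cross I^A i × I^A i → offspring phenotypes: 1/4 O, 3/4 A.
So P(type O) = 1/4.

1/4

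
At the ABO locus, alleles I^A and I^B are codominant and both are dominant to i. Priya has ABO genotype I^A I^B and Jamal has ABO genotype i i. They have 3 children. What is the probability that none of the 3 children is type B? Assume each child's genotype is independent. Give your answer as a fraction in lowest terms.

1/8

ABO cross I^A I^B × i i → 1/2 A, 1/2 B.
So P(type B) = 1/2 per child.
P(not type B) = 1/2 for one child; (1/2)^3 = 1/8.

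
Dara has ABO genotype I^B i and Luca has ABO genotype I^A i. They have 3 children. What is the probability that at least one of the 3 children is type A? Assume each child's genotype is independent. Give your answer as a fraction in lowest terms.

ABO cross I^B i × I^A i → 1/4 O, 1/4 A, 1/4 B, 1/4 AB.
So P(type A) = 1/4 per child.
P(none) = (3/4)^3 = 27/64; P(at least one) = 1 − 27/64 = 37/64.

37/64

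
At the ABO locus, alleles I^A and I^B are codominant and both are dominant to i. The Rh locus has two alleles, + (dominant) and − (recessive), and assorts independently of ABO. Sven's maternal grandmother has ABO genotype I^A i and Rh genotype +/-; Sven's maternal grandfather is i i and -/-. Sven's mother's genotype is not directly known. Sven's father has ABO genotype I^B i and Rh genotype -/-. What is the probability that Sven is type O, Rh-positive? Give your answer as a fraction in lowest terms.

3/32

Sven's mother's ABO genotype from I^A i × i i: 1/2 I^A i, 1/2 i i.
Crossing each possibility with the father I^B i and summing P(type O): 1/2·1/4 + 1/2·1/2 = 3/8.
Similarly for Rh via the mother's Rh distribution: P(Rh+) = 1/4.
Independent loci: 3/8 × 1/4 = 3/32.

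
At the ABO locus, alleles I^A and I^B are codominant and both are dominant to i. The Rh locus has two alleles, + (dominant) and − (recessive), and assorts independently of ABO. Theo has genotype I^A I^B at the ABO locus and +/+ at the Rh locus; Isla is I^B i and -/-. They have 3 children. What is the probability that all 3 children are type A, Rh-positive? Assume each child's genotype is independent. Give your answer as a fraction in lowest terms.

ABO cross I^A I^B × I^B i → 1/4 A, 1/2 B, 1/4 AB.
Rh cross +/+ × -/- → 1 Rh+; so P(type A, Rh-positive) = 1/4 × 1 = 1/4 per child.
All 3 independent: (1/4)^3 = 1/64.

1/64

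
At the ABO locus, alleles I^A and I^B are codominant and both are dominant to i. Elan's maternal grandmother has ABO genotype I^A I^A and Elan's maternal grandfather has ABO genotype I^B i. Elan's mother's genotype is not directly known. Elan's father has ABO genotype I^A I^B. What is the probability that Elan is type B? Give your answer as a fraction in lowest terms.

Elan's mother's ABO genotype from I^A I^A × I^B i: 1/2 I^A I^B, 1/2 I^A i.
Crossing each possibility with the father I^A I^B and summing P(type B): 1/2·1/4 + 1/2·1/4 = 1/4.

1/4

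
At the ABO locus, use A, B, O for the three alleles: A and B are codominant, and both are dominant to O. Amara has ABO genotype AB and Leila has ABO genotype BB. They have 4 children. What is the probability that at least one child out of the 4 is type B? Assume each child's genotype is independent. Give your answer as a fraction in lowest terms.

15/16

ABO cross AB × BB → 1/2 B, 1/2 AB.
So P(type B) = 1/2 per child.
P(none) = (1/2)^4 = 1/16; P(at least one) = 1 − 1/16 = 15/16.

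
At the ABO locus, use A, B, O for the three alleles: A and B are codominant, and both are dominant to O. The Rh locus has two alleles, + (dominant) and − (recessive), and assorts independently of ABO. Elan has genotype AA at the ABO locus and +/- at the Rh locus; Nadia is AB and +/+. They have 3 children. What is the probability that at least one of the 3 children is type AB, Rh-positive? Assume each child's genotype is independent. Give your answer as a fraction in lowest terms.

7/8

ABO cross AA × AB → 1/2 A, 1/2 AB.
Rh cross +/- × +/+ → 1 Rh+; so P(type AB, Rh-positive) = 1/2 × 1 = 1/2 per child.
P(none) = (1/2)^3 = 1/8; P(at least one) = 1 − 1/8 = 7/8.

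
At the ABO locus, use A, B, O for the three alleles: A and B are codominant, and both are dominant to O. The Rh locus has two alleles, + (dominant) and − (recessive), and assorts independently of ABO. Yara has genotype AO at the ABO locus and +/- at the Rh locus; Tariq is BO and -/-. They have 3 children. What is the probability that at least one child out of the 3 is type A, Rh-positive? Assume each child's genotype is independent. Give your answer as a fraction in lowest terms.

169/512

ABO cross AO × BO → 1/4 O, 1/4 A, 1/4 B, 1/4 AB.
Rh cross +/- × -/- → 1/2 Rh+, 1/2 Rh-; so P(type A, Rh-positive) = 1/4 × 1/2 = 1/8 per child.
P(none) = (7/8)^3 = 343/512; P(at least one) = 1 − 343/512 = 169/512.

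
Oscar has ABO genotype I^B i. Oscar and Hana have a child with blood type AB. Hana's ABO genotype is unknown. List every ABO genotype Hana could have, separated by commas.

For each candidate genotype of Hana, check whether crossing it with I^B i can produce every observed child phenotype.
  I^A I^A → possible child types {A, AB} ✓
  I^A I^B → possible child types {A, B, AB} ✓
  I^A i → possible child types {O, A, B, AB} ✓
  I^B I^B → possible child types {B} ✗
  I^B i → possible child types {O, B} ✗
  i i → possible child types {O, B} ✗

I^A I^A, I^A I^B, I^A i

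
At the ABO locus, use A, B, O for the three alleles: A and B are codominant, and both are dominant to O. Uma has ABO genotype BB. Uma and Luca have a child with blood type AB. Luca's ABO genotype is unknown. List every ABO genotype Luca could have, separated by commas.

AA, AB, AO

For each candidate genotype of Luca, check whether crossing it with BB can produce every observed child phenotype.
  AA → possible child types {AB} ✓
  AB → possible child types {B, AB} ✓
  AO → possible child types {B, AB} ✓
  BB → possible child types {B} ✗
  BO → possible child types {B} ✗
  OO → possible child types {B} ✗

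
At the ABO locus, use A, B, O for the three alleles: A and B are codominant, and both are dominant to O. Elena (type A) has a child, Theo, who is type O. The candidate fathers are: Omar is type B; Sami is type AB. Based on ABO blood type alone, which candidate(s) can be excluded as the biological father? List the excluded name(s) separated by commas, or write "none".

Sami

A candidate is excluded only if no genotype consistent with his phenotype could produce a type O child with a type A mother.
Sami (type AB): no genotype consistent with that phenotype can produce a type-O child with a type-A mother.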